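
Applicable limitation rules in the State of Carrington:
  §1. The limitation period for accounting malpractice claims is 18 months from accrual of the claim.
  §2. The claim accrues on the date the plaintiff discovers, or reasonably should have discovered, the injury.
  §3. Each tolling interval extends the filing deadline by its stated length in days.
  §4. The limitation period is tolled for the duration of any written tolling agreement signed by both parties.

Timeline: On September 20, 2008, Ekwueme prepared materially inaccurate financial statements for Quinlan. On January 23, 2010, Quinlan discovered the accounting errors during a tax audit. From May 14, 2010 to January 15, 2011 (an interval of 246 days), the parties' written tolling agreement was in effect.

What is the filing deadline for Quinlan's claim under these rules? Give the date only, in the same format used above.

March 25, 2012

The claim did not accrue until Quinlan discovered the injury on January 23, 2010; the September 20, 2008 act date does not start the clock under the stated rule.
Adding the 18 months base period to January 23, 2010 gives a deadline of July 23, 2011, before any tolling.
The written tolling agreement from May 14, 2010 to January 15, 2011 tolled the period for 246 days, extending the deadline to March 25, 2012.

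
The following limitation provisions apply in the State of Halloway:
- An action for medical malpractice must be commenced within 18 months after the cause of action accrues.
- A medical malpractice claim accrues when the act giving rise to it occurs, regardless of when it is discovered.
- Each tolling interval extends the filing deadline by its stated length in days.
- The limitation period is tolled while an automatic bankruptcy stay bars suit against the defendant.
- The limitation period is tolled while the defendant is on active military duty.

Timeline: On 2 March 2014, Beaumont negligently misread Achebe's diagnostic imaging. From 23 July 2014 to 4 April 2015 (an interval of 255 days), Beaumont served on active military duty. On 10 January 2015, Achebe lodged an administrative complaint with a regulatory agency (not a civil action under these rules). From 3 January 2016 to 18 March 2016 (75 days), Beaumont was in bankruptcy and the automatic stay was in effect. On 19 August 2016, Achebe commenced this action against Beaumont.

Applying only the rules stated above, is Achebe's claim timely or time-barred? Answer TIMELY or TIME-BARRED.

The limitation period began to run on 2 March 2014.
18 months from 2 March 2014 is 2 September 2015.
Because the defendant's active military service ran from 23 July 2014 to 4 April 2015, the deadline is extended by 255 days to 14 May 2016.
The period was tolled for 75 days by the automatic bankruptcy stay (3 January 2016 to 18 March 2016), pushing the deadline to 28 July 2016.
Nothing else in the chronology tolls or restarts the period.
Achebe filed on 19 August 2016, after the 28 July 2016 deadline, so the action is time-barred.

TIME-BARRED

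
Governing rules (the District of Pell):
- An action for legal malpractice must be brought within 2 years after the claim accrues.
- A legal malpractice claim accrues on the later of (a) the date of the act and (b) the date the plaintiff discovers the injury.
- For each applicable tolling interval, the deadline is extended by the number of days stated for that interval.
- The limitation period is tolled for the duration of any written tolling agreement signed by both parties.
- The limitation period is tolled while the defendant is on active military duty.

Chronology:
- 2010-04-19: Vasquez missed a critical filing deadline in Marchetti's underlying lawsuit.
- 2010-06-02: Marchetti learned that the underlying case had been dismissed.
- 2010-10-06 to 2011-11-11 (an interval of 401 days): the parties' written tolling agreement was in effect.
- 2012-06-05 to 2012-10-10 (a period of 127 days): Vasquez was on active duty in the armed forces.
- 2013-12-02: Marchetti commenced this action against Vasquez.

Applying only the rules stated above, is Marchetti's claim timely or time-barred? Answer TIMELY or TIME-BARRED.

Because discovery on 2010-06-02 post-dates the 2010-04-19 act, accrual under the later-of rule falls on 2010-06-02.
Adding the 2 years base period to 2010-06-02 gives a deadline of 2012-06-02, before any tolling.
Because the written tolling agreement ran from 2010-10-06 to 2011-11-11, the deadline is extended by 401 days to 2013-07-08.
Because the defendant's active military service ran from 2012-06-05 to 2012-10-10, the deadline is extended by 127 days to 2013-11-12.
Filing on 2013-12-02 missed the 2013-11-12 deadline — the action is time-barred.

TIME-BARRED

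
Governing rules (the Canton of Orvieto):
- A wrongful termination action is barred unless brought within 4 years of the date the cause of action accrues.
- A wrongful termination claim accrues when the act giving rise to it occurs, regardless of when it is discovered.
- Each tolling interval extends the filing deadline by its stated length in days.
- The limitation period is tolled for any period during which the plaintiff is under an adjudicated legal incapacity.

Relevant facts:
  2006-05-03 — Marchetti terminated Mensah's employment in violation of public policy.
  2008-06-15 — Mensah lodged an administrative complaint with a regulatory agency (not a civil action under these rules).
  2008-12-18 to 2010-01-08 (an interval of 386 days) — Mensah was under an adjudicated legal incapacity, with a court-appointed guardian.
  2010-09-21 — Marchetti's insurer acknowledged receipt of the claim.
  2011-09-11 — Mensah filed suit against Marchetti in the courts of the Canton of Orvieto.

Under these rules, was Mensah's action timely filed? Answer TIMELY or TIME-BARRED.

The cause of action accrued on 2006-05-03, the date of the act.
4 years from 2006-05-03 is 2010-05-03.
The period was tolled for 386 days by the plaintiff's legal incapacity (2008-12-18 to 2010-01-08), pushing the deadline to 2011-05-24.
The other events in the timeline have no effect on the limitation period under the stated rules.
Filing on 2011-09-11 missed the 2011-05-24 deadline — the action is time-barred.

TIME-BARRED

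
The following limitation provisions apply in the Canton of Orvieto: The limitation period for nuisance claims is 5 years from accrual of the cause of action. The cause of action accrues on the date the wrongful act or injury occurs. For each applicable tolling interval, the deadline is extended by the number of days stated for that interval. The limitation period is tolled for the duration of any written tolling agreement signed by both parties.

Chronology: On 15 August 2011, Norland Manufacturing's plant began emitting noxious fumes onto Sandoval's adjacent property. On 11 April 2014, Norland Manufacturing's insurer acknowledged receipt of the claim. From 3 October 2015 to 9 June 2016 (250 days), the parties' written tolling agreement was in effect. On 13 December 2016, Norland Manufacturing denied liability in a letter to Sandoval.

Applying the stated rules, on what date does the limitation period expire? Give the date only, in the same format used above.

The cause of action accrued on 15 August 2011, the date of the act.
The untolled deadline — 5 years after 15 August 2011 — is 15 August 2016.
The written tolling agreement from 3 October 2015 to 9 June 2016 tolled the period for 250 days, extending the deadline to 22 April 2017.
None of the other events listed affects the running of the period under the stated rules.

22 April 2017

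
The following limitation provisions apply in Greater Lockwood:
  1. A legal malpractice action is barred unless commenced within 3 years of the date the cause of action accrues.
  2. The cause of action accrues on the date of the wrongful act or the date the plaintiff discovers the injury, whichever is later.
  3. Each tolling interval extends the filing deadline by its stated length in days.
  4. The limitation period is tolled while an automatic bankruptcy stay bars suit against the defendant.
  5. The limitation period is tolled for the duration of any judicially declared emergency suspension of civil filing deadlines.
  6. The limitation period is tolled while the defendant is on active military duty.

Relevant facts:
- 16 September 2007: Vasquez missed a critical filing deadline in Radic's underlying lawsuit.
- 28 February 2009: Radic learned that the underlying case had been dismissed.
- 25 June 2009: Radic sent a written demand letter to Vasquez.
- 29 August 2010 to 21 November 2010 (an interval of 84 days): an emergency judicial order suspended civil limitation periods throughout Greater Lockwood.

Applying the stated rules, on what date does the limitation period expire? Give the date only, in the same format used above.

22 May 2012

Because discovery on 28 February 2009 post-dates the 16 September 2007 act, accrual under the later-of rule falls on 28 February 2009.
Adding the 3 years base period to 28 February 2009 gives a deadline of 28 February 2012, before any tolling.
The emergency suspension of filing deadlines from 29 August 2010 to 21 November 2010 tolled the period for 84 days, extending the deadline to 22 May 2012.
None of the other events listed affects the running of the period under the stated rules.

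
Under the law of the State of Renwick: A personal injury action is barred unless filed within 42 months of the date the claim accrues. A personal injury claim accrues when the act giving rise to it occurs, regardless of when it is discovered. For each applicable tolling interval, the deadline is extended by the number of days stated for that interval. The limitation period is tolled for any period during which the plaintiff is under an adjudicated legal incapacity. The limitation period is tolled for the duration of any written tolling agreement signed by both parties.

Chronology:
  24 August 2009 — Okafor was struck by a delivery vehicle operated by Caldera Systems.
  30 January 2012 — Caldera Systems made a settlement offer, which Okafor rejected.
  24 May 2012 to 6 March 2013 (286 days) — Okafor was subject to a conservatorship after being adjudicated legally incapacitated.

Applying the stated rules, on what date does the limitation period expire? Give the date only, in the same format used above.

The claim accrued on 24 August 2009, when the wrongful act occurred.
Adding the 42 months base period to 24 August 2009 gives a deadline of 24 February 2013, before any tolling.
Because the plaintiff's legal incapacity ran from 24 May 2012 to 6 March 2013, the deadline is extended by 286 days to 7 December 2013.
Nothing else in the chronology tolls or restarts the period.

7 December 2013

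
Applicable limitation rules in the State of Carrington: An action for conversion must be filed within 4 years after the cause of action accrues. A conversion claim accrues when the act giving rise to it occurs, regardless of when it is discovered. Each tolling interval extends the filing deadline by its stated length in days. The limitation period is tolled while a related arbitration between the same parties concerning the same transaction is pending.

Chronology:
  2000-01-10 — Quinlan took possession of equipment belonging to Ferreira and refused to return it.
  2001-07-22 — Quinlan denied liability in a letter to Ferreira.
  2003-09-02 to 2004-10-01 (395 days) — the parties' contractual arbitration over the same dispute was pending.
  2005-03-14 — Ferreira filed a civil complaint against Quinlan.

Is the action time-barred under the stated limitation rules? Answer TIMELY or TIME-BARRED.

The limitation period began to run on 2000-01-10.
The untolled deadline — 4 years after 2000-01-10 — is 2004-01-10.
The period was tolled for 395 days by the pending related arbitration (2003-09-02 to 2004-10-01), pushing the deadline to 2005-02-08.
Nothing else in the chronology tolls or restarts the period.
Filing on 2005-03-14 missed the 2005-02-08 deadline — the action is time-barred.

TIME-BARRED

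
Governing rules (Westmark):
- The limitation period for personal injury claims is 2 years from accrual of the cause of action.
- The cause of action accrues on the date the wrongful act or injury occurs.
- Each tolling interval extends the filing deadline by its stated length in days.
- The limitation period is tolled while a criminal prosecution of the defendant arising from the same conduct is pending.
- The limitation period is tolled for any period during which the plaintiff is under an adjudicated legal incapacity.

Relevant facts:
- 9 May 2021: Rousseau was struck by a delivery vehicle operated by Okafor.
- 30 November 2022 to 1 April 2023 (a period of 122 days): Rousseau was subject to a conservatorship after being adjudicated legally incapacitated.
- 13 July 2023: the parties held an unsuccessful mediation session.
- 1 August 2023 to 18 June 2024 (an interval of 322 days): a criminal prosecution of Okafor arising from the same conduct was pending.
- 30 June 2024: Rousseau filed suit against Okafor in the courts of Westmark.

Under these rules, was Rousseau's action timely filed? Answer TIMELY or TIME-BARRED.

The claim accrued on 9 May 2021, when the wrongful act occurred.
2 years from 9 May 2021 is 9 May 2023.
Because the plaintiff's legal incapacity ran from 30 November 2022 to 1 April 2023, the deadline is extended by 122 days to 8 September 2023.
The period was tolled for 322 days by the pending criminal prosecution (1 August 2023 to 18 June 2024), pushing the deadline to 26 July 2024.
Nothing else in the chronology tolls or restarts the period.
The 30 June 2024 filing precedes the 26 July 2024 deadline; the claim is timely.

TIMELY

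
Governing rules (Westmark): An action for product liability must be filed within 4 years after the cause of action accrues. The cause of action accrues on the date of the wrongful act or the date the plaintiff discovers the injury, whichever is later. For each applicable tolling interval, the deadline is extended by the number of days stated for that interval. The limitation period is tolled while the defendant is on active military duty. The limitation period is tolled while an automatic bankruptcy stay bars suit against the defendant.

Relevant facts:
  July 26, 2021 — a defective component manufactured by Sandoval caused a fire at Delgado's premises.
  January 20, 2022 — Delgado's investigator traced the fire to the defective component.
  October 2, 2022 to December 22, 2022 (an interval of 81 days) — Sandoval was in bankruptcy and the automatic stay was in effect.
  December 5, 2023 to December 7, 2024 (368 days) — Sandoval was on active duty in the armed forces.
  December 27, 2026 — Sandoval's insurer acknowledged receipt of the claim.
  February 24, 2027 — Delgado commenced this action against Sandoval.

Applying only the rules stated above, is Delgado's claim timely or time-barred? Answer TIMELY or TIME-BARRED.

TIMELY

Taking the later of the act (July 26, 2021) and discovery (January 20, 2022), the claim accrued on January 20, 2022.
4 years from January 20, 2022 is January 20, 2026.
Because the automatic bankruptcy stay ran from October 2, 2022 to December 22, 2022, the deadline is extended by 81 days to April 11, 2026.
Because the defendant's active military service ran from December 5, 2023 to December 7, 2024, the deadline is extended by 368 days to April 14, 2027.
None of the other events listed affects the running of the period under the stated rules.
Filing on February 24, 2027 beat the April 14, 2027 deadline — the action is timely.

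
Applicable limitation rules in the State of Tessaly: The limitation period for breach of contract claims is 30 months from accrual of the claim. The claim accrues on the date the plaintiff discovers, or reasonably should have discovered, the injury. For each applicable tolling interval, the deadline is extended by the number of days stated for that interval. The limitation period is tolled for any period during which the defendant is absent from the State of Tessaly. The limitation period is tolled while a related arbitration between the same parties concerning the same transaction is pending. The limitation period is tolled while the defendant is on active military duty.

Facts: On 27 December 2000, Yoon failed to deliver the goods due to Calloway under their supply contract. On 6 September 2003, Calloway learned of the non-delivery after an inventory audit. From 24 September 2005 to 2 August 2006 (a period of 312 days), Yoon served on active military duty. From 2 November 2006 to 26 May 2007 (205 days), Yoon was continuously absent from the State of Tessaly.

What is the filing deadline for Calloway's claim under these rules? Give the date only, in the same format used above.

Accrual is tied to discovery, so the period began on 6 September 2003 rather than on 27 December 2000 when the act occurred.
30 months from 6 September 2003 is 6 March 2006.
The defendant's active military service from 24 September 2005 to 2 August 2006 tolled the period for 312 days, extending the deadline to 12 January 2007.
Because the defendant's absence from the jurisdiction ran from 2 November 2006 to 26 May 2007, the deadline is extended by 205 days to 5 August 2007.

5 August 2007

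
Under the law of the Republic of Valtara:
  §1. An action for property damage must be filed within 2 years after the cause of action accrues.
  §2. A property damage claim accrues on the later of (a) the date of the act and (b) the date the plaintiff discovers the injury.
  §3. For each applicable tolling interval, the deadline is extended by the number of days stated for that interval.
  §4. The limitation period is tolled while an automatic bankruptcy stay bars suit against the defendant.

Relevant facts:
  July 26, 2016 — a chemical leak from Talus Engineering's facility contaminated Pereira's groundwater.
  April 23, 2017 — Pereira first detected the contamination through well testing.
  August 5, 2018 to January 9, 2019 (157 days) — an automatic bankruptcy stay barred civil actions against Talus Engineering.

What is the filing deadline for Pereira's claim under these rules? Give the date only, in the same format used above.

September 27, 2019

Because discovery on April 23, 2017 post-dates the July 26, 2016 act, accrual under the later-of rule falls on April 23, 2017.
The untolled deadline — 2 years after April 23, 2017 — is April 23, 2019.
The period was tolled for 157 days by the automatic bankruptcy stay (August 5, 2018 to January 9, 2019), pushing the deadline to September 27, 2019.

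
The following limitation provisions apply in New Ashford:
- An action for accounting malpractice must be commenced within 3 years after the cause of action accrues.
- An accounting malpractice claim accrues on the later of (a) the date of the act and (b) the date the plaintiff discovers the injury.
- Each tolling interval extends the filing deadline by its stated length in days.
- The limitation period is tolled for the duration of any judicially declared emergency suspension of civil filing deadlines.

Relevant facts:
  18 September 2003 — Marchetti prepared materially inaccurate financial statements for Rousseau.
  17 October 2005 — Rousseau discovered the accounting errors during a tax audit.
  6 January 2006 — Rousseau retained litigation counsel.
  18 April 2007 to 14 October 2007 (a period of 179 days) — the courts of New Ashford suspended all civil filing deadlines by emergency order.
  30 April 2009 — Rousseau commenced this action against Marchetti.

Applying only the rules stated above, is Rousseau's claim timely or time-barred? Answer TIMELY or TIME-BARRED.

TIME-BARRED

The claim accrued on 17 October 2005 — the later of the 18 September 2003 act and the 17 October 2005 discovery.
3 years from 17 October 2005 is 17 October 2008.
The period was tolled for 179 days by the emergency suspension of filing deadlines (18 April 2007 to 14 October 2007), pushing the deadline to 14 April 2009.
None of the other events listed affects the running of the period under the stated rules.
The 30 April 2009 filing falls after the 14 April 2009 deadline; the claim is time-barred.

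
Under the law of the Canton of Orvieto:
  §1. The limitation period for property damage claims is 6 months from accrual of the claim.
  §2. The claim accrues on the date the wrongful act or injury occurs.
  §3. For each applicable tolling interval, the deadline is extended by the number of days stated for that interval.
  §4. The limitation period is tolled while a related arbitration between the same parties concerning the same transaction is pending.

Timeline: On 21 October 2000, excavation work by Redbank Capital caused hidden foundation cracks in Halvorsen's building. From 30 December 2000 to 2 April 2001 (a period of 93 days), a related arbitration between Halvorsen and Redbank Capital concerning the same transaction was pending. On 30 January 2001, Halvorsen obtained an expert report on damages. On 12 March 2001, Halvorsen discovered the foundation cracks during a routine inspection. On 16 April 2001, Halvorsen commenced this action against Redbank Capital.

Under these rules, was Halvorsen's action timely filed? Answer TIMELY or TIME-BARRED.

Accrual is governed by the date of the act, so the period began to run on 21 October 2000; the later discovery on 12 March 2001 is irrelevant under the stated rule.
The untolled deadline — 6 months after 21 October 2000 — is 21 April 2001.
The period was tolled for 93 days by the pending related arbitration (30 December 2000 to 2 April 2001), pushing the deadline to 23 July 2001.
None of the other events listed affects the running of the period under the stated rules.
Filing on 16 April 2001 beat the 23 July 2001 deadline — the action is timely.

TIMELY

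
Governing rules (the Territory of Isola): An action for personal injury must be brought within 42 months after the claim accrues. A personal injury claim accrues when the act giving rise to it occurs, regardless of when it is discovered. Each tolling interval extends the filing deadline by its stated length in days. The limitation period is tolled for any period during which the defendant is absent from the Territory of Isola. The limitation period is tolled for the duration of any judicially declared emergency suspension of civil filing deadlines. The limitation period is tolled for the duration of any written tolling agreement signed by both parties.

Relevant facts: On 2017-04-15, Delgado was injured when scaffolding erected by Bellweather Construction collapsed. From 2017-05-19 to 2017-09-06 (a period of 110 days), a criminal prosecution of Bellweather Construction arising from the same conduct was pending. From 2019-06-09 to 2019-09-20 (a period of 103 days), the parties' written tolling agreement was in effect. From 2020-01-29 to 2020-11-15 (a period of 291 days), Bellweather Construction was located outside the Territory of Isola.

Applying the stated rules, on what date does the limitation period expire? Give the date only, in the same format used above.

The claim accrued on 2017-04-15, when the wrongful act occurred.
42 months from 2017-04-15 is 2020-10-15.
The written tolling agreement from 2019-06-09 to 2019-09-20 tolled the period for 103 days, extending the deadline to 2021-01-26.
The period was tolled for 291 days by the defendant's absence from the jurisdiction (2020-01-29 to 2020-11-15), pushing the deadline to 2021-11-13.
The pending criminal prosecution from 2017-05-19 to 2017-09-06 does not toll the period, because no stated rule makes a criminal prosecution a tolling event.

2021-11-13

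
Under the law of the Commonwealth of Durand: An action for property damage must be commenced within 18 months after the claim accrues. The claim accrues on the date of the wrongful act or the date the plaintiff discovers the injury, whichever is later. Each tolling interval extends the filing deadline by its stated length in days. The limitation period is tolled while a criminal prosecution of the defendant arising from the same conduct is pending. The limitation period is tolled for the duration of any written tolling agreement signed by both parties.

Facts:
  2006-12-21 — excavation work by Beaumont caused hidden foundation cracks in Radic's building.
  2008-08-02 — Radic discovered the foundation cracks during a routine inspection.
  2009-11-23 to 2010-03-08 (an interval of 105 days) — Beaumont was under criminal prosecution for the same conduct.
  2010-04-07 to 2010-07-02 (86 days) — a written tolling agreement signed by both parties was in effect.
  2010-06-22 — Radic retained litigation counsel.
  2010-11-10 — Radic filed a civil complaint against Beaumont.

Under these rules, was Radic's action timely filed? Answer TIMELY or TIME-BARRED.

The claim accrued on 2008-08-02 — the later of the 2006-12-21 act and the 2008-08-02 discovery.
18 months from 2008-08-02 is 2010-02-02.
Because the pending criminal prosecution ran from 2009-11-23 to 2010-03-08, the deadline is extended by 105 days to 2010-05-18.
The written tolling agreement from 2010-04-07 to 2010-07-02 tolled the period for 86 days, extending the deadline to 2010-08-12.
None of the other events listed affects the running of the period under the stated rules.
Radic filed on 2010-11-10, after the 2010-08-12 deadline, so the action is time-barred.

TIME-BARRED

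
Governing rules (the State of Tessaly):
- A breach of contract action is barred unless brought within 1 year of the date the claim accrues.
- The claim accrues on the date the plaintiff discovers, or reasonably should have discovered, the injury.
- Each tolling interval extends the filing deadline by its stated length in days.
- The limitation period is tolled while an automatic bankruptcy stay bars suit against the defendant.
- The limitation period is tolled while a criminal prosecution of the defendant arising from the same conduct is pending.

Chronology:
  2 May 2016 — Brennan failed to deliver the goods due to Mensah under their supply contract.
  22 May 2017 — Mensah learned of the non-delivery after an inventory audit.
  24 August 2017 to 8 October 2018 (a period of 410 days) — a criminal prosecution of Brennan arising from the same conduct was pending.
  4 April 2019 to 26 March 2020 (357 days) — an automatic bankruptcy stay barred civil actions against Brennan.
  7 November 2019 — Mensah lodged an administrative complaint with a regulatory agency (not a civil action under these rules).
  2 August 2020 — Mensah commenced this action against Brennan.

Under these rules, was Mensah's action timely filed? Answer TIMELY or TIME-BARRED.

The claim did not accrue until Mensah discovered the injury on 22 May 2017; the 2 May 2016 act date does not start the clock under the stated rule.
1 year from 22 May 2017 is 22 May 2018.
The pending criminal prosecution from 24 August 2017 to 8 October 2018 tolled the period for 410 days, extending the deadline to 6 July 2019.
The period was tolled for 357 days by the automatic bankruptcy stay (4 April 2019 to 26 March 2020), pushing the deadline to 27 June 2020.
Nothing else in the chronology tolls or restarts the period.
Mensah filed on 2 August 2020, after the 27 June 2020 deadline, so the action is time-barred.

TIME-BARRED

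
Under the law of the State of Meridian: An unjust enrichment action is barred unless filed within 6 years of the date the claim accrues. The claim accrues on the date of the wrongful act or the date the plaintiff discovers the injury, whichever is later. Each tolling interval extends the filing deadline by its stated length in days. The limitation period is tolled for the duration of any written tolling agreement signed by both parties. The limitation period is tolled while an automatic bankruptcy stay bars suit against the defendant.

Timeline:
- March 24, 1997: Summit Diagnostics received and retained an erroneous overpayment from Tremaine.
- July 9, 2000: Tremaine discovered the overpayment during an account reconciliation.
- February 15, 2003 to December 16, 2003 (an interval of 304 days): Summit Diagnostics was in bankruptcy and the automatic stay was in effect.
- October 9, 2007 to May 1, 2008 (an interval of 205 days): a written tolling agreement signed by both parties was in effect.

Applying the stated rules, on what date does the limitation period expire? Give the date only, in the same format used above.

May 9, 2007

Because discovery on July 9, 2000 post-dates the March 24, 1997 act, accrual under the later-of rule falls on July 9, 2000.
The untolled deadline — 6 years after July 9, 2000 — is July 9, 2006.
Because the automatic bankruptcy stay ran from February 15, 2003 to December 16, 2003, the deadline is extended by 304 days to May 9, 2007.
The written tolling agreement starting October 9, 2007 came too late — the period had run on May 9, 2007 — and so does not extend the deadline.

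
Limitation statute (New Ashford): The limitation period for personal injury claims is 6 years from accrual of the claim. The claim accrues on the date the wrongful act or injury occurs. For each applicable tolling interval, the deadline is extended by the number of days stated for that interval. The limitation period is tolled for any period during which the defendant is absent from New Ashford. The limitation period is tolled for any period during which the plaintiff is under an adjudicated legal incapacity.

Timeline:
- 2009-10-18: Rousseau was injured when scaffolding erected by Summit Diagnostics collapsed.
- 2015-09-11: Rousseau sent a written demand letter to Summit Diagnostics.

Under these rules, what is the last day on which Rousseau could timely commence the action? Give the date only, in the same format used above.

The claim accrued on 2009-10-18, when the wrongful act occurred.
6 years from 2009-10-18 is 2015-10-18.
The other events in the timeline have no effect on the limitation period under the stated rules.

2015-10-18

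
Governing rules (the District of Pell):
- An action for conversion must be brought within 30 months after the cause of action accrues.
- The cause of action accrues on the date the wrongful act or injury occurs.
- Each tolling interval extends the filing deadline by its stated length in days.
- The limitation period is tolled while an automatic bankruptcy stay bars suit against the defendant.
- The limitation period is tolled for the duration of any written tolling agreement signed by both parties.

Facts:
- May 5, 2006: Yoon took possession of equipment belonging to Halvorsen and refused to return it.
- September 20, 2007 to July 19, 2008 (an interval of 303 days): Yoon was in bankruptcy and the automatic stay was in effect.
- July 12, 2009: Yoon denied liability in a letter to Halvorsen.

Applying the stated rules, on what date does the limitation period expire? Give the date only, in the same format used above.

The claim accrued on May 5, 2006, when the wrongful act occurred.
Adding the 30 months base period to May 5, 2006 gives a deadline of November 5, 2008, before any tolling.
The automatic bankruptcy stay from September 20, 2007 to July 19, 2008 tolled the period for 303 days, extending the deadline to September 4, 2009.
Nothing else in the chronology tolls or restarts the period.

September 4, 2009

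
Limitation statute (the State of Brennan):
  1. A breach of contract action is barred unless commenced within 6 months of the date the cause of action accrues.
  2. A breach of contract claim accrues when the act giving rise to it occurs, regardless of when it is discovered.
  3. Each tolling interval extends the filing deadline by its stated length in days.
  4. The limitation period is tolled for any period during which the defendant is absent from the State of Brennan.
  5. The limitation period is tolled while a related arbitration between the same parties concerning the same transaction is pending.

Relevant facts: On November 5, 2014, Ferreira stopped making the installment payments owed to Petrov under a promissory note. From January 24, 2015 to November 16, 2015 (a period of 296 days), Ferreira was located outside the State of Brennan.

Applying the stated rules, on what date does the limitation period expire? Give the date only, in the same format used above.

The claim accrued on November 5, 2014, when the wrongful act occurred.
The untolled deadline — 6 months after November 5, 2014 — is May 5, 2015.
The defendant's absence from the jurisdiction from January 24, 2015 to November 16, 2015 tolled the period for 296 days, extending the deadline to February 25, 2016.

February 25, 2016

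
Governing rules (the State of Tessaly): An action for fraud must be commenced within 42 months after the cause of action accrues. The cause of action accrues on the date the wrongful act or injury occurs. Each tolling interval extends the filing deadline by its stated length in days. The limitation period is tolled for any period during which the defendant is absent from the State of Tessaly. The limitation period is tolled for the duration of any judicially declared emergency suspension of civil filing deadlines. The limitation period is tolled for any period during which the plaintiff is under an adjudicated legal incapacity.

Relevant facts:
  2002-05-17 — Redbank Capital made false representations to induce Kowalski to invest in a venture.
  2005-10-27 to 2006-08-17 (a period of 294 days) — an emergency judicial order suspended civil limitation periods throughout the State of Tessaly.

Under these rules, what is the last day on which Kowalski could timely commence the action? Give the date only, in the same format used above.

2006-09-07

The claim accrued on 2002-05-17, when the wrongful act occurred.
42 months from 2002-05-17 is 2005-11-17.
The emergency suspension of filing deadlines from 2005-10-27 to 2006-08-17 tolled the period for 294 days, extending the deadline to 2006-09-07.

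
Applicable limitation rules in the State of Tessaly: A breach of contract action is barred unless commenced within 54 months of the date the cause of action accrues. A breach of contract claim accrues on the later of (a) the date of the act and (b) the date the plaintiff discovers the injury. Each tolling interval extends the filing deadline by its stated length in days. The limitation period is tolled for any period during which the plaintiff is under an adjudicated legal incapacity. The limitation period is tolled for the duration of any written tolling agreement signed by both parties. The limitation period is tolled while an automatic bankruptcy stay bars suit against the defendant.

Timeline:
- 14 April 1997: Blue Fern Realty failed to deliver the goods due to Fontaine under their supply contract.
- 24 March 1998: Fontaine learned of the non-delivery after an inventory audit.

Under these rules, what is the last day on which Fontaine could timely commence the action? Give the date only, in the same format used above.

Taking the later of the act (14 April 1997) and discovery (24 March 1998), the claim accrued on 24 March 1998.
Adding the 54 months base period to 24 March 1998 gives a deadline of 24 September 2002, before any tolling.

24 September 2002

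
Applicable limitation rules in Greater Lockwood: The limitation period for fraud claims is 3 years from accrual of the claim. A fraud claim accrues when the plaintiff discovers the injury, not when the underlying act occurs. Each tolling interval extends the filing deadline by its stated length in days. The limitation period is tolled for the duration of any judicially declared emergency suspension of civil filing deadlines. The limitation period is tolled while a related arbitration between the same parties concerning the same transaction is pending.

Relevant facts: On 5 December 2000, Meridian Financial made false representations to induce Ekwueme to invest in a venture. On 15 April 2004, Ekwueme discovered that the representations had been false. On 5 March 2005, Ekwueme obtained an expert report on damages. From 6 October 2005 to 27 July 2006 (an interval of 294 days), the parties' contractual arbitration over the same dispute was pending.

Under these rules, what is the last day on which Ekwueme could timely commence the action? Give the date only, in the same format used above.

Accrual is tied to discovery, so the period began on 15 April 2004 rather than on 5 December 2000 when the act occurred.
3 years from 15 April 2004 is 15 April 2007.
Because the pending related arbitration ran from 6 October 2005 to 27 July 2006, the deadline is extended by 294 days to 3 February 2008.
Nothing else in the chronology tolls or restarts the period.

3 February 2008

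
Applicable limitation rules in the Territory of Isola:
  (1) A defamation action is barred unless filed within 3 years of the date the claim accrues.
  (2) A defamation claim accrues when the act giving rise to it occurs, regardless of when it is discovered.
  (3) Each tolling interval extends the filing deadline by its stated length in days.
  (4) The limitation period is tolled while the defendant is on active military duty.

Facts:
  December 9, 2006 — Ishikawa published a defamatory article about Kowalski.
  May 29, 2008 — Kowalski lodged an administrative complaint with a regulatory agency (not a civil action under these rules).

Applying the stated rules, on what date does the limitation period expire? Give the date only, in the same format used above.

The claim accrued on December 9, 2006, the date of the act.
3 years from December 9, 2006 is December 9, 2009.
The other events in the timeline have no effect on the limitation period under the stated rules.

December 9, 2009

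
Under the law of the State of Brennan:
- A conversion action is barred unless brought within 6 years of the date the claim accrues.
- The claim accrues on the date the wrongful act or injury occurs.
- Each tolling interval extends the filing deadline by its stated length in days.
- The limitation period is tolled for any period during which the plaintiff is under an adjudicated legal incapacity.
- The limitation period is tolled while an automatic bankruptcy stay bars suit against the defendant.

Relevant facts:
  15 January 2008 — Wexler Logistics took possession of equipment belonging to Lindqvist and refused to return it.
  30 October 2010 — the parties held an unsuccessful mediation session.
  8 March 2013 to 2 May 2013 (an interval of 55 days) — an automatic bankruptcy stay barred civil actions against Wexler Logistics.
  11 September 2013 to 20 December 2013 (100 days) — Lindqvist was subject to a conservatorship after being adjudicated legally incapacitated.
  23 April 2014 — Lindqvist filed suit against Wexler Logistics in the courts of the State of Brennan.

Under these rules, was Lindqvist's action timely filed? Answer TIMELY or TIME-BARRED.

The claim accrued on 15 January 2008, the date of the act.
The untolled deadline — 6 years after 15 January 2008 — is 15 January 2014.
The period was tolled for 55 days by the automatic bankruptcy stay (8 March 2013 to 2 May 2013), pushing the deadline to 11 March 2014.
The plaintiff's legal incapacity from 11 September 2013 to 20 December 2013 tolled the period for 100 days, extending the deadline to 19 June 2014.
The other events in the timeline have no effect on the limitation period under the stated rules.
The 23 April 2014 filing precedes the 19 June 2014 deadline; the claim is timely.

TIMELY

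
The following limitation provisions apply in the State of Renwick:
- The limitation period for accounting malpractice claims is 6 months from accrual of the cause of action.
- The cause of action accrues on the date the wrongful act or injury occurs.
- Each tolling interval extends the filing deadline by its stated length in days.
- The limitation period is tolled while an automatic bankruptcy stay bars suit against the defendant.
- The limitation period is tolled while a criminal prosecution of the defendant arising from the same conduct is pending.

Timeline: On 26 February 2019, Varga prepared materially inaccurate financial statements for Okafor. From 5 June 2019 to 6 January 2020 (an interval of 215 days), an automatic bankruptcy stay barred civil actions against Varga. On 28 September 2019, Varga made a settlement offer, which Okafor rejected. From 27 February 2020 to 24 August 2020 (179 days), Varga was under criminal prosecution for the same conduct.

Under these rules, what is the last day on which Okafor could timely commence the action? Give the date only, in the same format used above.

The limitation period began to run on 26 February 2019.
Adding the 6 months base period to 26 February 2019 gives a deadline of 26 August 2019, before any tolling.
The automatic bankruptcy stay from 5 June 2019 to 6 January 2020 tolled the period for 215 days, extending the deadline to 28 March 2020.
The pending criminal prosecution from 27 February 2020 to 24 August 2020 tolled the period for 179 days, extending the deadline to 23 September 2020.
None of the other events listed affects the running of the period under the stated rules.

23 September 2020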